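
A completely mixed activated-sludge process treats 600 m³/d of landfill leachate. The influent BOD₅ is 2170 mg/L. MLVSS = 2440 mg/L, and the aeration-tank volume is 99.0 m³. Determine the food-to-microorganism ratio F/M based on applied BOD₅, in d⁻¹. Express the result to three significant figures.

F/M ≈ 5.39 d⁻¹

F/M = applied load / biomass = Q·S₀/(V·X) = 600 × 2170 / (99.00 × 2440) = 5.390 d⁻¹.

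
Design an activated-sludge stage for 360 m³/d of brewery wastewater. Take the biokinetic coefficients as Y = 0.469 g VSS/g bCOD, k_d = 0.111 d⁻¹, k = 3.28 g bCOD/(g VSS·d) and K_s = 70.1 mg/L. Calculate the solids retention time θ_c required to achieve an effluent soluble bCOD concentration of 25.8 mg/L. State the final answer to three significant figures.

θ_c ≈ 3.30 d

At the target effluent, Y k S/(K_s+S) = 0.469×3.28×25.8/95.90 = 0.4139 d⁻¹.
θ_c = 1/(μ − k_d) = 1/(0.4139 − 0.111) = 1/0.3029 = 3.302 d.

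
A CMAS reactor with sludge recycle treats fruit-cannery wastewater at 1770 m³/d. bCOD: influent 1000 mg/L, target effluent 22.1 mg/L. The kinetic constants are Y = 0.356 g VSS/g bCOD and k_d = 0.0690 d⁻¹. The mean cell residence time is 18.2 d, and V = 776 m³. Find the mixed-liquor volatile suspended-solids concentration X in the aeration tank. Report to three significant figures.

X ≈ 6410 mg/L

X = Y·Q·ΔS·θ_c / [V·(1 + k_d θ_c)] = 0.356 × 1770 × (1000 − 22.1) × 18.2 / [776 × (1 + 0.0690 × 18.2)] = 6407 mg/L.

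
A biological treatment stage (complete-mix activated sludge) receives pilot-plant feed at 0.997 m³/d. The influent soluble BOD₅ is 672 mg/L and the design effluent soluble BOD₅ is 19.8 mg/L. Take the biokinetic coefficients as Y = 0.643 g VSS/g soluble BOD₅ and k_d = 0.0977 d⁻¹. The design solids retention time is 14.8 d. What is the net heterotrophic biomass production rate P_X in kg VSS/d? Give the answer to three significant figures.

The observed yield is Y_obs = Y/(1 + k_d·θ_c) = 0.643 / (1 + 0.0977 × 14.8) = 0.643 / 2.446 = 0.2629 g VSS per g soluble BOD₅ removed.
ΔS = 672 − 19.8 = 652.2 mg/L, so the substrate removal rate is 0.997 × 652.2/1000 = 0.6502 kg soluble BOD₅/d.
Biomass produced: P_X = Y_obs·Q·ΔS = 0.2629 × 0.6502 ≈ 0.1709 kg VSS/d.

P_X ≈ 0.171 kg VSS/d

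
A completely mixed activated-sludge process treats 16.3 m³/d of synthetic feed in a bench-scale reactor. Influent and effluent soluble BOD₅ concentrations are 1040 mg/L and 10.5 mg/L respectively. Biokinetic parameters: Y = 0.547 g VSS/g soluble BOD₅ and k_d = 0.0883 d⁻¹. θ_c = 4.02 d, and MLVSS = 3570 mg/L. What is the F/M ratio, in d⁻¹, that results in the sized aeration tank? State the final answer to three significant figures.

Steady-state biomass mass balance: V·X·(1 + k_d·θ_c) = Y·Q·(S₀ − S)·θ_c, so V = 0.547 × 16.3 × (1040 − 10.5) × 4.02 / [3570 × (1 + 0.0883 × 4.02)] = 3.69×10^4 / 4837 = 7.628 m³.
F/M = Q·S₀ / (V·X) = 16.3 × 1040 / (7.628 × 3570) = 0.6225 g soluble BOD₅·(g VSS·d)⁻¹.

F/M ≈ 0.622 d⁻¹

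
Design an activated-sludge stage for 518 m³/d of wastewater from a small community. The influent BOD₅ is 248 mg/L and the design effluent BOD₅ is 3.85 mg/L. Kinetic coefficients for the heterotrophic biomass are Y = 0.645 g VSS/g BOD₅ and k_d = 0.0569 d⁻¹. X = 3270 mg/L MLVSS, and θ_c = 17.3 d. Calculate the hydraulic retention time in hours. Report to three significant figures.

τ ≈ 10.1 h

Rearranging the biomass balance for a CMAS with decay, V = Y·Q·ΔS·θ_c / [X·(1+k_d θ_c)] = 0.645 × 518 × (248 − 3.85) × 17.3 / [3270 × (1 + 0.0569 × 17.3)] = 1.41×10^6 / 6489 = 217.5 m³.
Hydraulic retention time τ = V/Q = 217.5 / 518 = 0.4198 d = 10.08 h.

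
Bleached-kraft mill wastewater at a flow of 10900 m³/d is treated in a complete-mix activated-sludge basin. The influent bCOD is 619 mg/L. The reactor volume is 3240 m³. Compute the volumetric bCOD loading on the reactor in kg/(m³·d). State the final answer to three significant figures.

L_v = Q S₀ / V = 10900 × 619 × 10⁻³ / 3240 = 2.082 kg/(m³·d).

L_v ≈ 2.08 kg bCOD/(m³·d)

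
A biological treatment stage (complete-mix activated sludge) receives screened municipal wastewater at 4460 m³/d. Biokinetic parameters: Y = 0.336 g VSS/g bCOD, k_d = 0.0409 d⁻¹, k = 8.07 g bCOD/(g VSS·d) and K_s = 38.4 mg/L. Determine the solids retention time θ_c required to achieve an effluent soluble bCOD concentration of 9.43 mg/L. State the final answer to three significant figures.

Specific growth rate at S = 9.43 mg/L: μ = YkS/(K_s+S) = 0.336·8.07·9.43/(38.4+9.43) = 0.5346 d⁻¹.
θ_c = 1/(μ − k_d) = 1/(0.5346 − 0.0409) = 1/0.4937 = 2.026 d.

θ_c ≈ 2.03 d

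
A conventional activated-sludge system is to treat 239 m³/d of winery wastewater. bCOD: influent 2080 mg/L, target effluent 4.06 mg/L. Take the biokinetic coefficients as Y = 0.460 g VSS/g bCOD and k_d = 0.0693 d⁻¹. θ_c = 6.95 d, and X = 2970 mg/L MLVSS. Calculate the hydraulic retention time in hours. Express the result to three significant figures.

Steady-state biomass mass balance: V·X·(1 + k_d·θ_c) = Y·Q·(S₀ − S)·θ_c, so V = 0.460 × 239 × (2080 − 4.06) × 6.95 / [2970 × (1 + 0.0693 × 6.95)] = 1.59×10^6 / 4400 = 360.5 m³.
τ = V/Q = 360.5/239 = 1.508 d, or 36.20 h.

τ ≈ 36.2 h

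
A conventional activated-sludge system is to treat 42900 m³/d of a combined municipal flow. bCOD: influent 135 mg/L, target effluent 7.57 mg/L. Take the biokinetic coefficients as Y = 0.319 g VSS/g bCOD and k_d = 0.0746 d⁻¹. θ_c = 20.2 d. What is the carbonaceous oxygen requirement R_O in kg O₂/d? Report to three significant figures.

R_O ≈ 4480 kg O₂/d

Observed yield with endogenous decay: Y_obs = Y / (1 + k_d·θ_c) = 0.319 / (1 + 0.0746 × 20.2) = 0.319 / 2.507 = 0.1272 g VSS/g bCOD.
Q·(S₀ − S) = 42900 × (135 − 7.57) × 10⁻³ = 5467 kg/d removed.
P_X = Y_obs·Q·(S₀ − S) = 0.1272 × 5467 = 695.6 kg VSS/d.
Carbonaceous O₂ demand = substrate oxidised − cell-mass equivalent = 5467 − 1.42 × 695.6 = 4479 kg O₂/d.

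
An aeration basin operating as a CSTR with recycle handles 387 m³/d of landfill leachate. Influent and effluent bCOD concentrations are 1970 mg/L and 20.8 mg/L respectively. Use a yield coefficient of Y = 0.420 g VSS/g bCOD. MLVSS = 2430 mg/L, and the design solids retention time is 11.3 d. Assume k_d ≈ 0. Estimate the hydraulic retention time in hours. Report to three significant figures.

τ ≈ 91.4 h

Biomass mass balance (decay neglected): V·X = Y·Q·(S₀ − S)·θ_c, so V = 0.420 × 387 × (1970 − 20.8) × 11.3 / 2430 = 1473 m³.
τ = V/Q = 1473/387 = 3.807 d, or 91.37 h.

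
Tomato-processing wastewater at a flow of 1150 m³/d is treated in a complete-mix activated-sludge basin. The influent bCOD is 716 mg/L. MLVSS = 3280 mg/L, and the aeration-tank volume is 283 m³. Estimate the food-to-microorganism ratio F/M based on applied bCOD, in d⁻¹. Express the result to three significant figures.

F/M = applied load / biomass = Q·S₀/(V·X) = 1150 × 716 / (283.0 × 3280) = 0.8871 d⁻¹.

F/M ≈ 0.887 d⁻¹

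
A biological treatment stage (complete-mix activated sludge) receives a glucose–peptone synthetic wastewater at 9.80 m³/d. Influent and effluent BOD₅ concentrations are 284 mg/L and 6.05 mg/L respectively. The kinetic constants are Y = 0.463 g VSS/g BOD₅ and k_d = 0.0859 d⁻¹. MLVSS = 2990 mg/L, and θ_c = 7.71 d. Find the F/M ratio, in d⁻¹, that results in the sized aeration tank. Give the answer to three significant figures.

F/M ≈ 0.476 d⁻¹

Rearranging the biomass balance for a CMAS with decay, V = Y·Q·ΔS·θ_c / [X·(1+k_d θ_c)] = 0.463 × 9.80 × (284 − 6.05) × 7.71 / [2990 × (1 + 0.0859 × 7.71)] = 9.72×10^3 / 4970 = 1.956 m³.
F/M = applied load / biomass = Q·S₀/(V·X) = 9.80 × 284 / (1.956 × 2990) = 0.4758 d⁻¹.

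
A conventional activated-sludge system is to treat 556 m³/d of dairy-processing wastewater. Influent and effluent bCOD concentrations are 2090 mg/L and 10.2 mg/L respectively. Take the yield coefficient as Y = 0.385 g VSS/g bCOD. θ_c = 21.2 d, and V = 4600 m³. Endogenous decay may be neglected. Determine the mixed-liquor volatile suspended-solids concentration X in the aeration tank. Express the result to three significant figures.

Without decay, X = Y Q (S₀−S) θ_c / V = 0.385 × 556 × (2090 − 10.2) × 21.2 / 4600 = 2052 mg/L.

X ≈ 2050 mg/L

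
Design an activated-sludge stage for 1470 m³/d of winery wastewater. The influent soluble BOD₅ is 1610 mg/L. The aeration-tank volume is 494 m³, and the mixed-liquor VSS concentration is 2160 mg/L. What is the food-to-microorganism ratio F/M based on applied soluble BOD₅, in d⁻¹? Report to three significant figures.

F/M ≈ 2.22 d⁻¹

F/M = applied load / biomass = Q·S₀/(V·X) = 1470 × 1610 / (494.0 × 2160) = 2.218 d⁻¹.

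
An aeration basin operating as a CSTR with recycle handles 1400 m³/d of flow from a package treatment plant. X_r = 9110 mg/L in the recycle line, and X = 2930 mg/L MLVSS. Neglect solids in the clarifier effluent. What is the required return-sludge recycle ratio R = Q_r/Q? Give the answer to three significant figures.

R ≈ 0.474

Solids balance on the clarifier gives (1+R)X = R·X_r, so R = X/(X_r − X) = 2930 / (9110 − 2930) = 0.4741.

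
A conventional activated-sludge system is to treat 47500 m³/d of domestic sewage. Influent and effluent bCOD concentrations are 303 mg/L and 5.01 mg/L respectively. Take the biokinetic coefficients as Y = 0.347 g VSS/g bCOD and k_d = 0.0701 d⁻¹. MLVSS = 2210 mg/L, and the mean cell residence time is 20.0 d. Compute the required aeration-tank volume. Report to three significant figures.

V ≈ 18500 m³

Steady-state biomass mass balance: V·X·(1 + k_d·θ_c) = Y·Q·(S₀ − S)·θ_c, so V = 0.347 × 47500 × (303 − 5.01) × 20.0 / [2210 × (1 + 0.0701 × 20.0)] = 9.82×10^7 / 5308 = 18505 m³.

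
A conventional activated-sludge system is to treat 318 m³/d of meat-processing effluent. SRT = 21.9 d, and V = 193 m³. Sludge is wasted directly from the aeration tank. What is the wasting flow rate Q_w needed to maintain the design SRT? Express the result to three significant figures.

Q_w ≈ 8.81 m³/d

For wasting at MLVSS concentration, Q_w = V/θ_c = 193.0/21.9 = 8.813 m³/d.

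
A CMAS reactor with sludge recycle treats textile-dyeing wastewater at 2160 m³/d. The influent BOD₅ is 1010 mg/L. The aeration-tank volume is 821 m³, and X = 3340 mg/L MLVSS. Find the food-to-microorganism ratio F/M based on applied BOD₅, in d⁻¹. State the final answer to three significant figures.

F/M = Q·S₀ / (V·X) = 2160 × 1010 / (821.0 × 3340) = 0.7956 g BOD₅·(g VSS·d)⁻¹.

F/M ≈ 0.796 d⁻¹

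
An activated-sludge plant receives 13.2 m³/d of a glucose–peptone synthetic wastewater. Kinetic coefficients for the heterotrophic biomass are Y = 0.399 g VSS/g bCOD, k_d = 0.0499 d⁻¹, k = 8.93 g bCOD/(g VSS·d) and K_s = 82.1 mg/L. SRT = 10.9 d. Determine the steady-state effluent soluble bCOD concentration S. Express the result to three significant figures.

From the Monod/SRT balance for a CMAS, S = K_s·(1+k_d θ_c)/[θ_c·(Y k − k_d) − 1] = 82.1 × (1 + 0.0499 × 10.9) / [10.9 × (0.399 × 8.93 − 0.0499) − 1] = 126.8 / 37.29 = 3.399 mg/L.

S ≈ 3.40 mg/L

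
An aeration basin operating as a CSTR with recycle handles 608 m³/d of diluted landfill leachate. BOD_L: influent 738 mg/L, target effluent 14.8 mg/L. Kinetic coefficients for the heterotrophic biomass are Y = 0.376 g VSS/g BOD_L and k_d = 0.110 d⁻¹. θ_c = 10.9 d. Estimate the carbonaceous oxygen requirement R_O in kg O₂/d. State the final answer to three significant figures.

Correct the yield for decay: Y_obs = Y/(1 + k_d θ_c) = 0.376 / (1 + 0.110 × 10.9) = 0.376 / 2.199 = 0.1710.
Mass of BOD_L removed per day: Q(S₀ − S) = 608 × 723.2 g/m³ = 439.7 kg/d.
Net sludge production P_X = 0.1710 × 439.7 = 75.18 kg VSS/d.
R_O = Q·(S₀ − S) − 1.42·P_X = 439.7 − 1.42 × 75.18 = 332.9 kg O₂/d.

R_O ≈ 333 kg O₂/d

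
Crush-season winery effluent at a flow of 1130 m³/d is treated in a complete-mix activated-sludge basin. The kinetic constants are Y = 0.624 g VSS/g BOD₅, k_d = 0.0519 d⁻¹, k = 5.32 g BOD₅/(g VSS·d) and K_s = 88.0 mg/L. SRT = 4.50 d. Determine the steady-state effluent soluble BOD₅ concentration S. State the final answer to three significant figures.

Effluent substrate depends only on kinetics and SRT: S = K_s(1 + k_d θ_c) / [θ_c(Yk − k_d) − 1] = 88.0 × (1 + 0.0519 × 4.50) / [4.50 × (0.624 × 5.32 − 0.0519) − 1] = 108.6 / 13.71 = 7.921 mg/L.

S ≈ 7.92 mg/L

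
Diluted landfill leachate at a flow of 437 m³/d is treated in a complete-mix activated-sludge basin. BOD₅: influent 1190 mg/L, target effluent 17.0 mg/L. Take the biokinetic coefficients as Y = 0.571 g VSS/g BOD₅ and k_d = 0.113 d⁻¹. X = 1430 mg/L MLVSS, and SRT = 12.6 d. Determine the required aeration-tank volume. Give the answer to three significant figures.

V ≈ 1060 m³

Steady-state biomass mass balance: V·X·(1 + k_d·θ_c) = Y·Q·(S₀ − S)·θ_c, so V = 0.571 × 437 × (1190 − 17.0) × 12.6 / [1430 × (1 + 0.113 × 12.6)] = 3.69×10^6 / 3466 = 1064 m³.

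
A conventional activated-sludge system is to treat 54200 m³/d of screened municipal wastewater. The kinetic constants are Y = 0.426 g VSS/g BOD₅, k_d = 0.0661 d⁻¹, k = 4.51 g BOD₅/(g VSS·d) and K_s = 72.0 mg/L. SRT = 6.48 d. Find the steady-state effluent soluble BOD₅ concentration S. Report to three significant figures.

Effluent substrate depends only on kinetics and SRT: S = K_s(1 + k_d θ_c) / [θ_c(Yk − k_d) − 1] = 72.0 × (1 + 0.0661 × 6.48) / [6.48 × (0.426 × 4.51 − 0.0661) − 1] = 102.8 / 11.02 = 9.331 mg/L.

S ≈ 9.33 mg/L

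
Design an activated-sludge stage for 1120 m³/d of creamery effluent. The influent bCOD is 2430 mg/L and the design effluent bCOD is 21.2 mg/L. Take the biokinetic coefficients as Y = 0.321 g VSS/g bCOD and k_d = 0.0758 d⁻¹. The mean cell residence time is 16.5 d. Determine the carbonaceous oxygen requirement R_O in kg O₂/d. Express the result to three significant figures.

R_O ≈ 2150 kg O₂/d

Observed yield with endogenous decay: Y_obs = Y / (1 + k_d·θ_c) = 0.321 / (1 + 0.0758 × 16.5) = 0.321 / 2.251 = 0.1426 g VSS/g bCOD.
Mass of bCOD removed per day: Q(S₀ − S) = 1120 × 2409 g/m³ = 2698 kg/d.
P_X = Y_obs·Q·(S₀ − S) = 0.1426 × 2698 = 384.8 kg VSS/d.
Carbonaceous O₂ demand = substrate oxidised − cell-mass equivalent = 2698 − 1.42 × 384.8 = 2151 kg O₂/d.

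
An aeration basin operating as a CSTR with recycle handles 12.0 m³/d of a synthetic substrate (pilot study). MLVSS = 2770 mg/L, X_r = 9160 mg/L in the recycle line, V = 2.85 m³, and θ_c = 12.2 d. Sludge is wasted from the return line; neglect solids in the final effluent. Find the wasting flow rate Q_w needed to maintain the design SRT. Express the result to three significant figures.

Q_w ≈ 0.0706 m³/d

Q_w = (V·X)/(θ_c X_r) = 2.850 × 2770 / (12.2 × 9160) = 0.07064 m³/d.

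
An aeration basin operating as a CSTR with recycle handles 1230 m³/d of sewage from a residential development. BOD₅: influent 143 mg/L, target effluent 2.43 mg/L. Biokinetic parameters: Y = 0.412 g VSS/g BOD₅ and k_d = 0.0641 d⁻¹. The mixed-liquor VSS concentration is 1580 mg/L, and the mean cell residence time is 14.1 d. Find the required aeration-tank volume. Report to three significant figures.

Rearranging the biomass balance for a CMAS with decay, V = Y·Q·ΔS·θ_c / [X·(1+k_d θ_c)] = 0.412 × 1230 × (143 − 2.43) × 14.1 / [1580 × (1 + 0.0641 × 14.1)] = 1×10^6 / 3008 = 333.9 m³.

V ≈ 334 m³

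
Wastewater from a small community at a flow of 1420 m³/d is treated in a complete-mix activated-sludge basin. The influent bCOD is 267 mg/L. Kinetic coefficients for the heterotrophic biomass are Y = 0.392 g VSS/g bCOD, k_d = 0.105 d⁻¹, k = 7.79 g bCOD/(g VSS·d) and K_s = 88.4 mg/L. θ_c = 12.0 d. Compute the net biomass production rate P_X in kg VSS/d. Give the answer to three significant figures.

Effluent substrate depends only on kinetics and SRT: S = K_s(1 + k_d θ_c) / [θ_c(Yk − k_d) − 1] = 88.4 × (1 + 0.105 × 12.0) / [12.0 × (0.392 × 7.79 − 0.105) − 1] = 199.8 / 34.38 = 5.810 mg/L.
The observed yield is Y_obs = Y/(1 + k_d·θ_c) = 0.392 / (1 + 0.105 × 12.0) = 0.392 / 2.260 = 0.1735 g VSS per g bCOD removed.
Substrate removed = Q·(S₀ − S) = 1420 m³/d × (267 − 5.81) g/m³ = 3.71×10^5 g/d = 370.9 kg/d.
Biomass produced: P_X = Y_obs·Q·ΔS = 0.1735 × 370.9 ≈ 64.33 kg VSS/d.

P_X ≈ 64.3 kg VSS/d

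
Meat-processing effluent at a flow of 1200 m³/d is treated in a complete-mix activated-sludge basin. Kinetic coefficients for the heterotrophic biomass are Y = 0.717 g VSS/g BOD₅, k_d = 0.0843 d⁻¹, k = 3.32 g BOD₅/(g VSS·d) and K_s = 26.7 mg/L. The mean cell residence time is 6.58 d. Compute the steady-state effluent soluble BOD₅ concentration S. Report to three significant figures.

S ≈ 2.94 mg/L

For a completely mixed reactor with recycle the Lawrence–McCarty relation gives S = K_s·(1 + k_d·θ_c) / [θ_c·(Y·k − k_d) − 1] = 26.7 × (1 + 0.0843 × 6.58) / [6.58 × (0.717 × 3.32 − 0.0843) − 1] = 41.51 / 14.11 = 2.942 mg/L.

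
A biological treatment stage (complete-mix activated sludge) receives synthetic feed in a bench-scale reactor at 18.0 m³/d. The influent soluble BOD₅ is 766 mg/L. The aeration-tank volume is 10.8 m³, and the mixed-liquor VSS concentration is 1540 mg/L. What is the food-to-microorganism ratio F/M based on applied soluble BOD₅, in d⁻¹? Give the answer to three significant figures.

Food-to-microorganism ratio F/M = Q S₀ / (V X) = 18.0 × 766 / (10.80 × 1540) = 0.8290 d⁻¹.

F/M ≈ 0.829 d⁻¹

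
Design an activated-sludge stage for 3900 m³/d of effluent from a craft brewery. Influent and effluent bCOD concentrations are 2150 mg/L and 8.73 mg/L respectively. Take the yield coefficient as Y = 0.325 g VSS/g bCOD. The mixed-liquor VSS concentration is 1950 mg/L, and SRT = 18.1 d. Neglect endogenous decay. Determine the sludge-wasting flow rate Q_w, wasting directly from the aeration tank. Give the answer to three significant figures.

Q_w ≈ 1390 m³/d

Biomass mass balance (decay neglected): V·X = Y·Q·(S₀ − S)·θ_c, so V = 0.325 × 3900 × (2150 − 8.73) × 18.1 / 1950 = 25192 m³.
With mixed-liquor wasting, θ_c = V/Q_w, so Q_w = V/θ_c = 25192/18.1 = 1392 m³/d.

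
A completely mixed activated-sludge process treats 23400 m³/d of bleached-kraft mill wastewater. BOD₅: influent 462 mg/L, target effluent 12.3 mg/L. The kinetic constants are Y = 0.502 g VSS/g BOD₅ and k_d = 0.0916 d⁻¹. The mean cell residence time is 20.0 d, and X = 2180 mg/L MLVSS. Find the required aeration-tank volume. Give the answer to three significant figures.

V ≈ 17100 m³

Rearranging the biomass balance for a CMAS with decay, V = Y·Q·ΔS·θ_c / [X·(1+k_d θ_c)] = 0.502 × 23400 × (462 − 12.3) × 20.0 / [2180 × (1 + 0.0916 × 20.0)] = 1.06×10^8 / 6174 = 17113 m³.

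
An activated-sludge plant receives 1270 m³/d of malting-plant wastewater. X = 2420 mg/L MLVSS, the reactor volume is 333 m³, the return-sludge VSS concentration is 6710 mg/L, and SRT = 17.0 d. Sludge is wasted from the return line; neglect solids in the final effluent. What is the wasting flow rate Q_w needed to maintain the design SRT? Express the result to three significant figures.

θ_c = V·X/(Q_w·X_r) when wasting from the recycle, so Q_w = V·X/(θ_c·X_r) = 333.0 × 2420 / (17.0 × 6710) = 7.065 m³/d.

Q_w ≈ 7.06 m³/d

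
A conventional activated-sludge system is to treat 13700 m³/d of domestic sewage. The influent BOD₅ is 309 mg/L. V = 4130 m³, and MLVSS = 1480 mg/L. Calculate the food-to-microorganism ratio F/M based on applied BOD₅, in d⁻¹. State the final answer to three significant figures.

F/M ≈ 0.693 d⁻¹

F/M = Q·S₀ / (V·X) = 13700 × 309 / (4130 × 1480) = 0.6926 g BOD₅·(g VSS·d)⁻¹.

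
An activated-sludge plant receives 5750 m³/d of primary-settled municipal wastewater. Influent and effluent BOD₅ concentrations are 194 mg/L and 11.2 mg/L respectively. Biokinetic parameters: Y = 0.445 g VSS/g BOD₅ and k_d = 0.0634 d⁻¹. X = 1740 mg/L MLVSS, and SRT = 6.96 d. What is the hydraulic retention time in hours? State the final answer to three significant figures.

From the SRT design equation V = Y Q (S₀−S) θ_c / [X (1 + k_d θ_c)] = 0.445 × 5750 × (194 − 11.2) × 6.96 / [1740 × (1 + 0.0634 × 6.96)] = 3.26×10^6 / 2508 = 1298 m³.
Hydraulic retention time τ = V/Q = 1298 / 5750 = 0.2258 d = 5.418 h.

τ ≈ 5.42 h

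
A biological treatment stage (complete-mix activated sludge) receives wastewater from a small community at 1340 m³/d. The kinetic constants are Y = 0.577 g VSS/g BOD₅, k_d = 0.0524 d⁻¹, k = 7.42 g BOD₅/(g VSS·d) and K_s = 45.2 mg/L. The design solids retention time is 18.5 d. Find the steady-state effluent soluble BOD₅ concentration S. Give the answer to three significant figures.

S ≈ 1.15 mg/L

From the Monod/SRT balance for a CMAS, S = K_s·(1+k_d θ_c)/[θ_c·(Y k − k_d) − 1] = 45.2 × (1 + 0.0524 × 18.5) / [18.5 × (0.577 × 7.42 − 0.0524) − 1] = 89.02 / 77.24 = 1.153 mg/L.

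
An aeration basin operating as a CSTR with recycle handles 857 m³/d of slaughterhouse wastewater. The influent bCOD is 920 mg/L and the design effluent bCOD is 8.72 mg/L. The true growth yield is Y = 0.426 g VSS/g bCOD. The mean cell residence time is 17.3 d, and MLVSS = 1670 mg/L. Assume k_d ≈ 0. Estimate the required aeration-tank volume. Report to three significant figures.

With k_d = 0 the design equation reduces to V = Y Q (S₀−S) θ_c / X = 0.426 × 857 × (920 − 8.72) × 17.3 / 1670 = 3446 m³.

V ≈ 3450 m³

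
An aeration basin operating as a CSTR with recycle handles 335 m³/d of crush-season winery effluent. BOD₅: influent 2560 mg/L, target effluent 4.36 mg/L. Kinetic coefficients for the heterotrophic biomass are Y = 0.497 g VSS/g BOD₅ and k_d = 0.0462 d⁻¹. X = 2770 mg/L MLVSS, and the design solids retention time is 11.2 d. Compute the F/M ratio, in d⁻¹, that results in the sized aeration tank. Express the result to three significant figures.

F/M ≈ 0.273 d⁻¹

From the SRT design equation V = Y Q (S₀−S) θ_c / [X (1 + k_d θ_c)] = 0.497 × 335 × (2560 − 4.36) × 11.2 / [2770 × (1 + 0.0462 × 11.2)] = 4.77×10^6 / 4203 = 1134 m³.
Food-to-microorganism ratio F/M = Q S₀ / (V X) = 335 × 2560 / (1134 × 2770) = 0.2731 d⁻¹.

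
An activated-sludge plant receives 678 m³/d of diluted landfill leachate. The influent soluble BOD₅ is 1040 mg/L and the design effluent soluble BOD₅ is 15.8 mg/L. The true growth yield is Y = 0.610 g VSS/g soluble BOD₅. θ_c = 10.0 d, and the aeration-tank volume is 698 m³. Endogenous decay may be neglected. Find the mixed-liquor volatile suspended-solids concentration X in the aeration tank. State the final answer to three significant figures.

From V·X = Y·Q·(S₀ − S)·θ_c (decay neglected): X = 0.610 × 678 × (1040 − 15.8) × 10.0 / 698 = 6069 mg/L.

X ≈ 6070 mg/L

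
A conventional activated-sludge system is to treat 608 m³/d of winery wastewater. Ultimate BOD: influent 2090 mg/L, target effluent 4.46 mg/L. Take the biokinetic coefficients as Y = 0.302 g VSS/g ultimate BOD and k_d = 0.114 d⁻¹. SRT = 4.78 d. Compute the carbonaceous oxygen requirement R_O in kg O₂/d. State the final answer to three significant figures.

R_O ≈ 916 kg O₂/d

Y_obs = Y / (1 + k_d θ_c) = 0.302 / (1 + 0.114 × 4.78) = 0.302 / 1.545 = 0.1955.
Substrate removed = Q·(S₀ − S) = 608 m³/d × (2090 − 4.46) g/m³ = 1.27×10^6 g/d = 1268 kg/d.
Net sludge production P_X = 0.1955 × 1268 = 247.9 kg VSS/d.
Carbonaceous O₂ demand = substrate oxidised − cell-mass equivalent = 1268 − 1.42 × 247.9 = 916.0 kg O₂/d.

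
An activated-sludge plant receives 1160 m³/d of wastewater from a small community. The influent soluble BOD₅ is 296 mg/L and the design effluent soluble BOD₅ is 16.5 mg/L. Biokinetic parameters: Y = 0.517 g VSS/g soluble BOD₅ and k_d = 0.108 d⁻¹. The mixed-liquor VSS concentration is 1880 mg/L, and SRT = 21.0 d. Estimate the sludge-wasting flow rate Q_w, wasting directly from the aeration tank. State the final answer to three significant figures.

From the SRT design equation V = Y Q (S₀−S) θ_c / [X (1 + k_d θ_c)] = 0.517 × 1160 × (296 − 16.5) × 21.0 / [1880 × (1 + 0.108 × 21.0)] = 3.52×10^6 / 6144 = 572.9 m³.
For wasting at MLVSS concentration, Q_w = V/θ_c = 572.9/21.0 = 27.28 m³/d.

Q_w ≈ 27.3 m³/d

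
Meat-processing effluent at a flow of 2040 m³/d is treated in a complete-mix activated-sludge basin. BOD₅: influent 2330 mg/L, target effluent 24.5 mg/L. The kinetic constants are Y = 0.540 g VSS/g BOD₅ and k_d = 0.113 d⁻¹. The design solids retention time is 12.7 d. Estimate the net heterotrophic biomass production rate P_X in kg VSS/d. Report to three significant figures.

P_X ≈ 1040 kg VSS/d

The observed yield is Y_obs = Y/(1 + k_d·θ_c) = 0.540 / (1 + 0.113 × 12.7) = 0.540 / 2.435 = 0.2218 g VSS per g BOD₅ removed.
ΔS = 2330 − 24.5 = 2306 mg/L, so the substrate removal rate is 2040 × 2306/1000 = 4703 kg BOD₅/d.
So the net sludge growth is P_X = 0.2218 × 4703 = 1043 kg VSS/d.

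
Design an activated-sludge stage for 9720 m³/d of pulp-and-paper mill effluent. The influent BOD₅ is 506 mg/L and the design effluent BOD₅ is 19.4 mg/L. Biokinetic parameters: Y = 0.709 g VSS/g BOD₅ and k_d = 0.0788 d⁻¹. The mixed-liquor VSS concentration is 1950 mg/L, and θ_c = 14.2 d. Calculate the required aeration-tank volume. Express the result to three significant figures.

V ≈ 11500 m³

From the SRT design equation V = Y Q (S₀−S) θ_c / [X (1 + k_d θ_c)] = 0.709 × 9720 × (506 − 19.4) × 14.2 / [1950 × (1 + 0.0788 × 14.2)] = 4.76×10^7 / 4132 = 11524 m³.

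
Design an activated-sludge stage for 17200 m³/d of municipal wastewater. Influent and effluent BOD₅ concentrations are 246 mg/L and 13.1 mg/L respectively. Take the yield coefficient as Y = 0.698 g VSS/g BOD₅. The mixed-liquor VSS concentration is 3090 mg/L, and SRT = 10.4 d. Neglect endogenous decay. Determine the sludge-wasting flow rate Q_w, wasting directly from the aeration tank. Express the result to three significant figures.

Q_w ≈ 905 m³/d

Biomass mass balance (decay neglected): V·X = Y·Q·(S₀ − S)·θ_c, so V = 0.698 × 17200 × (246 − 13.1) × 10.4 / 3090 = 9411 m³.
For wasting at MLVSS concentration, Q_w = V/θ_c = 9411/10.4 = 904.9 m³/d.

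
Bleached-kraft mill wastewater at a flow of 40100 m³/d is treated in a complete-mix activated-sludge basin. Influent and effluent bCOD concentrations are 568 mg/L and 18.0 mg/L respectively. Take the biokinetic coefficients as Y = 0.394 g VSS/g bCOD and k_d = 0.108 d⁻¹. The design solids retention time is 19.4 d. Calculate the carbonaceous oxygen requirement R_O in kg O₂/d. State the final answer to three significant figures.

The observed yield is Y_obs = Y/(1 + k_d·θ_c) = 0.394 / (1 + 0.108 × 19.4) = 0.394 / 3.095 = 0.1273 g VSS per g bCOD removed.
Q·(S₀ − S) = 40100 × (568 − 18.0) × 10⁻³ = 22055 kg/d removed.
Biomass synthesised: P_X = Y_obs × 22055 = 2807 kg VSS/d.
Carbonaceous O₂ demand = substrate oxidised − cell-mass equivalent = 22055 − 1.42 × 2807 = 18068 kg O₂/d.

R_O ≈ 18100 kg O₂/d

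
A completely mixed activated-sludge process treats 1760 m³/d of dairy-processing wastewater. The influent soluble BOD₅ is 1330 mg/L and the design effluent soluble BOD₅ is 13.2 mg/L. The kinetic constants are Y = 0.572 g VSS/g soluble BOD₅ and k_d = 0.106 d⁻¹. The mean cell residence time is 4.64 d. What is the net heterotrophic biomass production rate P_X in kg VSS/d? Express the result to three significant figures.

P_X ≈ 889 kg VSS/d

Correct the yield for decay: Y_obs = Y/(1 + k_d θ_c) = 0.572 / (1 + 0.106 × 4.64) = 0.572 / 1.492 = 0.3834.
Substrate removed = Q·(S₀ − S) = 1760 m³/d × (1330 − 13.2) g/m³ = 2.32×10^6 g/d = 2318 kg/d.
P_X = Y_obs · Q(S₀ − S) = 0.3834 × 2318 = 888.6 kg VSS/d.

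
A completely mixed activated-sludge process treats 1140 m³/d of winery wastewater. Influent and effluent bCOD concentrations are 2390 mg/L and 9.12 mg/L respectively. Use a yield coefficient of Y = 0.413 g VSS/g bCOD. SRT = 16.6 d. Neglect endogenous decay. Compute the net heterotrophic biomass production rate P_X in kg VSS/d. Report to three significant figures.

Since k_d ≈ 0, Y_obs = Y = 0.413 g VSS/g bCOD.
ΔS = 2390 − 9.12 = 2381 mg/L, so the substrate removal rate is 1140 × 2381/1000 = 2714 kg bCOD/d.
P_X = Y_obs · Q(S₀ − S) = 0.4130 × 2714 = 1121 kg VSS/d.

P_X ≈ 1120 kg VSS/d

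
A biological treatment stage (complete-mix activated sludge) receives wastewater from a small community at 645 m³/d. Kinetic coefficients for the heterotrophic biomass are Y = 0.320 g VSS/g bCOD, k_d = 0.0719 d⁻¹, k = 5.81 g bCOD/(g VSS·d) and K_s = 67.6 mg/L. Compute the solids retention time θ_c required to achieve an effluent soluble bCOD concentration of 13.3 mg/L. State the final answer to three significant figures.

Specific growth rate at S = 13.3 mg/L: μ = YkS/(K_s+S) = 0.320·5.81·13.3/(67.6+13.3) = 0.3057 d⁻¹.
θ_c = 1/(μ − k_d) = 1/(0.3057 − 0.0719) = 1/0.2338 = 4.278 d.

θ_c ≈ 4.28 d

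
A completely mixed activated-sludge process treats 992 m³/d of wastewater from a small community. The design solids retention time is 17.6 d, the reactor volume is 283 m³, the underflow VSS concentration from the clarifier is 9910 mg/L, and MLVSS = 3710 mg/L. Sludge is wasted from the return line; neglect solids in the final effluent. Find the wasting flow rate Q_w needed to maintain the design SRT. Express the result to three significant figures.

Q_w ≈ 6.02 m³/d

Wasting from the return line (neglecting effluent solids): Q_w = V·X / (θ_c·X_r) = 283.0 × 3710 / (17.6 × 9910) = 6.020 m³/d.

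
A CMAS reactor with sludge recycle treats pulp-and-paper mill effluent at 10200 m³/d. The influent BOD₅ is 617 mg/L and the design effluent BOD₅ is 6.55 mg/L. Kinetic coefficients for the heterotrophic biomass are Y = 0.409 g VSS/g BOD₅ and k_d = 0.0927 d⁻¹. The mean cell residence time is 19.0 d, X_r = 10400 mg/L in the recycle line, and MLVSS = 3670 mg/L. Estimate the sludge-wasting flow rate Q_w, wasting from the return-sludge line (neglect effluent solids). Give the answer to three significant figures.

From the SRT design equation V = Y Q (S₀−S) θ_c / [X (1 + k_d θ_c)] = 0.409 × 10200 × (617 − 6.55) × 19.0 / [3670 × (1 + 0.0927 × 19.0)] = 4.84×10^7 / 10134 = 4775 m³.
Wasting from the return line (neglecting effluent solids): Q_w = V·X / (θ_c·X_r) = 4775 × 3670 / (19.0 × 10400) = 88.68 m³/d.

Q_w ≈ 88.7 m³/d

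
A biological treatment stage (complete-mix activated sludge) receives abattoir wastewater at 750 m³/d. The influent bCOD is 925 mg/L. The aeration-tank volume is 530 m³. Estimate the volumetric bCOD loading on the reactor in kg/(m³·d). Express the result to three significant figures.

L_v ≈ 1.31 kg bCOD/(m³·d)

L_v = Q S₀ / V = 750 × 925 × 10⁻³ / 530.0 = 1.309 kg/(m³·d).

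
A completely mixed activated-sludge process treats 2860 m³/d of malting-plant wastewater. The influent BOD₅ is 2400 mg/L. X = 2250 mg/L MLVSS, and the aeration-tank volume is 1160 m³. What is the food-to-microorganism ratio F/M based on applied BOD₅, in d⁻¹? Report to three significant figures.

Food-to-microorganism ratio F/M = Q S₀ / (V X) = 2860 × 2400 / (1160 × 2250) = 2.630 d⁻¹.

F/M ≈ 2.63 d⁻¹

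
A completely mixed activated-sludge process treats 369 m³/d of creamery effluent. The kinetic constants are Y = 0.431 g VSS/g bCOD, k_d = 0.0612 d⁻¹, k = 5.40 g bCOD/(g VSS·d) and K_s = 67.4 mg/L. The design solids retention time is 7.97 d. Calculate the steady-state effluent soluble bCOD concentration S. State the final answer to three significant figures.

S ≈ 5.88 mg/L

Effluent substrate depends only on kinetics and SRT: S = K_s(1 + k_d θ_c) / [θ_c(Yk − k_d) − 1] = 67.4 × (1 + 0.0612 × 7.97) / [7.97 × (0.431 × 5.40 − 0.0612) − 1] = 100.3 / 17.06 = 5.877 mg/L.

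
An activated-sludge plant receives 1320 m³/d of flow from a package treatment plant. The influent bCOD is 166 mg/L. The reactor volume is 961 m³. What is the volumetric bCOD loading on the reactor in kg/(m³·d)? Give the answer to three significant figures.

Applied bCOD load per unit volume = Q·S₀/V = (1320 × 166/1000)/961.0 = 0.2280 kg bCOD·m⁻³·d⁻¹.

L_v ≈ 0.228 kg bCOD/(m³·d)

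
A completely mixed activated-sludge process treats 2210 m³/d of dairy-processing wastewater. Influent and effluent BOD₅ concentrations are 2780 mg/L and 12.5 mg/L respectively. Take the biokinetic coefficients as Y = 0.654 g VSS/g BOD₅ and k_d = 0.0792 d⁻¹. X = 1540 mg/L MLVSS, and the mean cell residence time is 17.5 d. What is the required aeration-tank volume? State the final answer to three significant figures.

Steady-state biomass mass balance: V·X·(1 + k_d·θ_c) = Y·Q·(S₀ − S)·θ_c, so V = 0.654 × 2210 × (2780 − 12.5) × 17.5 / [1540 × (1 + 0.0792 × 17.5)] = 7×10^7 / 3674 = 19050 m³.

V ≈ 19100 m³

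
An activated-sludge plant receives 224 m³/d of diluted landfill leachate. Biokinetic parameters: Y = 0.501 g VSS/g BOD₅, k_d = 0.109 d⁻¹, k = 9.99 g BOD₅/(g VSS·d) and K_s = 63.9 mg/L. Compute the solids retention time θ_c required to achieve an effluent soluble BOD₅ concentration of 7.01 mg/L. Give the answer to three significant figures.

θ_c ≈ 2.59 d

At the target effluent, Y k S/(K_s+S) = 0.501×9.99×7.01/70.91 = 0.4948 d⁻¹.
θ_c = 1/(μ − k_d) = 1/(0.4948 − 0.109) = 1/0.3858 = 2.592 d.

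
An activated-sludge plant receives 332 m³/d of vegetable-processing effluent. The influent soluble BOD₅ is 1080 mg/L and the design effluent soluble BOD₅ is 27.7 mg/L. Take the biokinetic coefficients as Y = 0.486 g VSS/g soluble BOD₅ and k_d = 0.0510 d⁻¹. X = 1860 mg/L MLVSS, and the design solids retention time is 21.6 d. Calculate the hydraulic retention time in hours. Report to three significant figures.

From the SRT design equation V = Y Q (S₀−S) θ_c / [X (1 + k_d θ_c)] = 0.486 × 332 × (1080 − 27.7) × 21.6 / [1860 × (1 + 0.0510 × 21.6)] = 3.67×10^6 / 3909 = 938.2 m³.
τ = V/Q = 938.2/332 = 2.826 d, or 67.82 h.

τ ≈ 67.8 h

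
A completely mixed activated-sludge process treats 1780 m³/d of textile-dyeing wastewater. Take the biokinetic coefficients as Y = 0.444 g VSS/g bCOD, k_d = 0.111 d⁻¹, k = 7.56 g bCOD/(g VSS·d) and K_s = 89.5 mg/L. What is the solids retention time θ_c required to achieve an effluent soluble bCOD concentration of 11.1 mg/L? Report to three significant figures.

θ_c ≈ 3.86 d

Specific growth rate at S = 11.1 mg/L: μ = YkS/(K_s+S) = 0.444·7.56·11.1/(89.5+11.1) = 0.3704 d⁻¹.
Then 1/θ_c = μ − k_d = 0.3704 − 0.111 = 0.2594 d⁻¹, giving θ_c = 3.856 d.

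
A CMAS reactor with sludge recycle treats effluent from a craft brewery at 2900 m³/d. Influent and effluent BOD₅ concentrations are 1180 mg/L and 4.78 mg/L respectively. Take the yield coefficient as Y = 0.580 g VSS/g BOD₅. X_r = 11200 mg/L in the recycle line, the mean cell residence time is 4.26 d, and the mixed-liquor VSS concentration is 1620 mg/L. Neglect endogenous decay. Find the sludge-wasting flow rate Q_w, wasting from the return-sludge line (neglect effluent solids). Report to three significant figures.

Biomass mass balance (decay neglected): V·X = Y·Q·(S₀ − S)·θ_c, so V = 0.580 × 2900 × (1180 − 4.78) × 4.26 / 1620 = 5198 m³.
θ_c = V·X/(Q_w·X_r) when wasting from the recycle, so Q_w = V·X/(θ_c·X_r) = 5198 × 1620 / (4.26 × 11200) = 176.5 m³/d.

Q_w ≈ 176 m³/d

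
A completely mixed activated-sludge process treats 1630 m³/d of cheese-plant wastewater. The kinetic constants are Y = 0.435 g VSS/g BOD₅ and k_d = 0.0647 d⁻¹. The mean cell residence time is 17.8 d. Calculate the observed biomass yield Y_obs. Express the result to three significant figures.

Y_obs ≈ 0.202 g VSS/g BOD₅

Observed yield with endogenous decay: Y_obs = Y / (1 + k_d·θ_c) = 0.435 / (1 + 0.0647 × 17.8) = 0.435 / 2.152 = 0.2022 g VSS/g BOD₅.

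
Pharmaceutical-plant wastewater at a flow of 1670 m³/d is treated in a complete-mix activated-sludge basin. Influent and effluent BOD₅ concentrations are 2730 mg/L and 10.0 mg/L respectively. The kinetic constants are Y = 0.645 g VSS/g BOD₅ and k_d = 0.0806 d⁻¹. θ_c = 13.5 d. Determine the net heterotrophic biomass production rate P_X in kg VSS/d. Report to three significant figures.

P_X ≈ 1400 kg VSS/d

Observed yield with endogenous decay: Y_obs = Y / (1 + k_d·θ_c) = 0.645 / (1 + 0.0806 × 13.5) = 0.645 / 2.088 = 0.3089 g VSS/g BOD₅.
Q·(S₀ − S) = 1670 × (2730 − 10.0) × 10⁻³ = 4542 kg/d removed.
Biomass produced: P_X = Y_obs·Q·ΔS = 0.3089 × 4542 ≈ 1403 kg VSS/d.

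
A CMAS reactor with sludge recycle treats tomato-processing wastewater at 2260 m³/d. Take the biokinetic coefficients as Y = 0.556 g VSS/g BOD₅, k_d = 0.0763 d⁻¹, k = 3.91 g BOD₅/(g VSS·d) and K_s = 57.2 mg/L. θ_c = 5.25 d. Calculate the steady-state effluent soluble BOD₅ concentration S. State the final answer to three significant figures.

Effluent substrate depends only on kinetics and SRT: S = K_s(1 + k_d θ_c) / [θ_c(Yk − k_d) − 1] = 57.2 × (1 + 0.0763 × 5.25) / [5.25 × (0.556 × 3.91 − 0.0763) − 1] = 80.11 / 10.01 = 8.001 mg/L.

S ≈ 8.00 mg/L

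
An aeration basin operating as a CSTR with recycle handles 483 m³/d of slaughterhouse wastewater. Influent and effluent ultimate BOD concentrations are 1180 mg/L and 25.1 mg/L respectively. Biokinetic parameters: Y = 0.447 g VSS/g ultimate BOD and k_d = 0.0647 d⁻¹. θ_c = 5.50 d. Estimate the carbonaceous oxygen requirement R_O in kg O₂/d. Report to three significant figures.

R_O ≈ 297 kg O₂/d

The observed yield is Y_obs = Y/(1 + k_d·θ_c) = 0.447 / (1 + 0.0647 × 5.50) = 0.447 / 1.356 = 0.3297 g VSS per g ultimate BOD removed.
Q·(S₀ − S) = 483 × (1180 − 25.1) × 10⁻³ = 557.8 kg/d removed.
P_X = Y_obs·Q·(S₀ − S) = 0.3297 × 557.8 = 183.9 kg VSS/d.
R_O = Q·ΔS − 1.42 P_X = 557.8 − 261.1 = 296.7 kg O₂/d.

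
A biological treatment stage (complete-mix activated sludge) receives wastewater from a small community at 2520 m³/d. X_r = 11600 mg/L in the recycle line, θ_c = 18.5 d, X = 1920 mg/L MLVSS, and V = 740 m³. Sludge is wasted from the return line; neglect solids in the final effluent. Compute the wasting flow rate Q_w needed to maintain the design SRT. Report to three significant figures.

θ_c = V·X/(Q_w·X_r) when wasting from the recycle, so Q_w = V·X/(θ_c·X_r) = 740.0 × 1920 / (18.5 × 11600) = 6.621 m³/d.

Q_w ≈ 6.62 m³/d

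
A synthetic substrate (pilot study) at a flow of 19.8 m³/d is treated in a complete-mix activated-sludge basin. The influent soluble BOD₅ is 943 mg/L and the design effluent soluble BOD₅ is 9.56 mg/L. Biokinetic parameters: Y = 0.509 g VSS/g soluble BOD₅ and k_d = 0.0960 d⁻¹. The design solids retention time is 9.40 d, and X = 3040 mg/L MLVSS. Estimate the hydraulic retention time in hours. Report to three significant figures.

τ ≈ 18.5 h

Steady-state biomass mass balance: V·X·(1 + k_d·θ_c) = Y·Q·(S₀ − S)·θ_c, so V = 0.509 × 19.8 × (943 − 9.56) × 9.40 / [3040 × (1 + 0.0960 × 9.40)] = 8.84×10^4 / 5783 = 15.29 m³.
Hydraulic retention time τ = V/Q = 15.29 / 19.8 = 0.7722 d = 18.53 h.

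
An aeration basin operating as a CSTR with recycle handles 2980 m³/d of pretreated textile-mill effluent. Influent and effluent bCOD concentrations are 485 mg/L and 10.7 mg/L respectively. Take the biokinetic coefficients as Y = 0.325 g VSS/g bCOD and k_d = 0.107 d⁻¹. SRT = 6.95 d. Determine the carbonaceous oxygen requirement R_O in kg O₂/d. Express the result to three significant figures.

R_O ≈ 1040 kg O₂/d

Observed yield with endogenous decay: Y_obs = Y / (1 + k_d·θ_c) = 0.325 / (1 + 0.107 × 6.95) = 0.325 / 1.744 = 0.1864 g VSS/g bCOD.
Mass of bCOD removed per day: Q(S₀ − S) = 2980 × 474.3 g/m³ = 1413 kg/d.
P_X = Y_obs·Q·(S₀ − S) = 0.1864 × 1413 = 263.4 kg VSS/d.
R_O = Q·ΔS − 1.42 P_X = 1413 − 374.1 = 1039 kg O₂/d.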